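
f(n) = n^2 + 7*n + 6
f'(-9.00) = -11.00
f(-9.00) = 24.00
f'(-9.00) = -11.00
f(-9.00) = 24.00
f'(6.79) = 20.58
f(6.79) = 99.63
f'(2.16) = 11.32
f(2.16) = 25.79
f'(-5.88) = -4.76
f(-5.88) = -0.59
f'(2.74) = 12.48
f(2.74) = 32.69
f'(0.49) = 7.98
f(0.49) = 9.67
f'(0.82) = 8.64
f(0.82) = 12.41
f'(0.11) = 7.22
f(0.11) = 6.78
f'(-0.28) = 6.44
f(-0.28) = 4.12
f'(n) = 2*n + 7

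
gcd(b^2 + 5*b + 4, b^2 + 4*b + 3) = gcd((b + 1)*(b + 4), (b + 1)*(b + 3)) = b + 1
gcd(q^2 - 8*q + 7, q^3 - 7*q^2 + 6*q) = q - 1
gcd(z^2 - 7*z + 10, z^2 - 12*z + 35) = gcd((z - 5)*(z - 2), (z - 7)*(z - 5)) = z - 5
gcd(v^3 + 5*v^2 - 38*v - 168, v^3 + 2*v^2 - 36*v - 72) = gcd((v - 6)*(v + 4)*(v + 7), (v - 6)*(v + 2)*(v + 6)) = v - 6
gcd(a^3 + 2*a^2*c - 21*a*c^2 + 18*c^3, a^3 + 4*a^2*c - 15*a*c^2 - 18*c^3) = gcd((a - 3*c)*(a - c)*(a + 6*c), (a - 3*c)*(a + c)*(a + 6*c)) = a^2 + 3*a*c - 18*c^2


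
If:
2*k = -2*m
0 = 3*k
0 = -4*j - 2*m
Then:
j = 0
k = 0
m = 0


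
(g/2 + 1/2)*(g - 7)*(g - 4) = g^3/2 - 5*g^2 + 17*g/2 + 14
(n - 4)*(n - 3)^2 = n^3 - 10*n^2 + 33*n - 36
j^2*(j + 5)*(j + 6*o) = j^4 + 6*j^3*o + 5*j^3 + 30*j^2*o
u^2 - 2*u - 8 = (u - 4)*(u + 2)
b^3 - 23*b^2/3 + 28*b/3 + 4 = (b - 6)*(b - 2)*(b + 1/3)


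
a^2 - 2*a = a*(a - 2)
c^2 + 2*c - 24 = (c - 4)*(c + 6)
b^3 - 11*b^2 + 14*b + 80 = (b - 8)*(b - 5)*(b + 2)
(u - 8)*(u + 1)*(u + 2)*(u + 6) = u^4 + u^3 - 52*u^2 - 148*u - 96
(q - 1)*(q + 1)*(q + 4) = q^3 + 4*q^2 - q - 4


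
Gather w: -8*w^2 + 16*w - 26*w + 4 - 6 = -8*w^2 - 10*w - 2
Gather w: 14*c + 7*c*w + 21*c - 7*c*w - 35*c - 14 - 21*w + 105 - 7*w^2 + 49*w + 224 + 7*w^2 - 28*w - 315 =0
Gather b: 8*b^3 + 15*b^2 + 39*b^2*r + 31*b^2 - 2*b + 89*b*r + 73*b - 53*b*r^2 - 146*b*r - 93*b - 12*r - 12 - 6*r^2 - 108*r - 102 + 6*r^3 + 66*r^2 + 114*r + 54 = 8*b^3 + b^2*(39*r + 46) + b*(-53*r^2 - 57*r - 22) + 6*r^3 + 60*r^2 - 6*r - 60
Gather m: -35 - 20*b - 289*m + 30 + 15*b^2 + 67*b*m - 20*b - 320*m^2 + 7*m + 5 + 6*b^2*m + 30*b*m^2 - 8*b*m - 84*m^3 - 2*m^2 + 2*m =15*b^2 - 40*b - 84*m^3 + m^2*(30*b - 322) + m*(6*b^2 + 59*b - 280)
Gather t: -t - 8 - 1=-t - 9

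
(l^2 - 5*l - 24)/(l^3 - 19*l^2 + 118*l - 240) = (l + 3)/(l^2 - 11*l + 30)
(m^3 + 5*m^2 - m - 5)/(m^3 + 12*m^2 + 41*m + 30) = (m - 1)/(m + 6)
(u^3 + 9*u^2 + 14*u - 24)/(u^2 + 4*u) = u + 5 - 6/u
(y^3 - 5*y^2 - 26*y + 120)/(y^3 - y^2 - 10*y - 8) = (y^2 - y - 30)/(y^2 + 3*y + 2)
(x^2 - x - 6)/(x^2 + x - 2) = (x - 3)/(x - 1)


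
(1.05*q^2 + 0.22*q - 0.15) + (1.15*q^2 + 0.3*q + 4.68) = 2.2*q^2 + 0.52*q + 4.53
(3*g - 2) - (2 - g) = 4*g - 4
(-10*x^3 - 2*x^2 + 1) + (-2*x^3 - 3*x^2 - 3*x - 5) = -12*x^3 - 5*x^2 - 3*x - 4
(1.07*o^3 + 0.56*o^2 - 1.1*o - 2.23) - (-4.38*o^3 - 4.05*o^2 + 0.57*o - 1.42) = 5.45*o^3 + 4.61*o^2 - 1.67*o - 0.81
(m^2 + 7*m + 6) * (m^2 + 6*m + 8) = m^4 + 13*m^3 + 56*m^2 + 92*m + 48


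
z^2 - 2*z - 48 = (z - 8)*(z + 6)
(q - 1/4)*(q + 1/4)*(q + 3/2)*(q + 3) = q^4 + 9*q^3/2 + 71*q^2/16 - 9*q/32 - 9/32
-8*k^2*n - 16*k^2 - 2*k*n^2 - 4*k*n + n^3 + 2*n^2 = (-4*k + n)*(2*k + n)*(n + 2)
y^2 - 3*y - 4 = (y - 4)*(y + 1)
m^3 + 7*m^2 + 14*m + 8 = (m + 1)*(m + 2)*(m + 4)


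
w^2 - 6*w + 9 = (w - 3)^2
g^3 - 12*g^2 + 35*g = g*(g - 7)*(g - 5)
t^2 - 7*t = t*(t - 7)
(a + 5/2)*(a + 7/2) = a^2 + 6*a + 35/4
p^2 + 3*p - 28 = (p - 4)*(p + 7)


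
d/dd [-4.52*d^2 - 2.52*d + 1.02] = -9.04*d - 2.52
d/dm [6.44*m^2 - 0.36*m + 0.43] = 12.88*m - 0.36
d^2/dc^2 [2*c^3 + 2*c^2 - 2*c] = 12*c + 4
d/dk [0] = 0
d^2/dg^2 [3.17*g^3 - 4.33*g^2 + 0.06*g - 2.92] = 19.02*g - 8.66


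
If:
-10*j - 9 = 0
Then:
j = -9/10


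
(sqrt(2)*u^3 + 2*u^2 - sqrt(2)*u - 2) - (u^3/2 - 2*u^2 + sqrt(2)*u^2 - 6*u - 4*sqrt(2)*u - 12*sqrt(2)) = -u^3/2 + sqrt(2)*u^3 - sqrt(2)*u^2 + 4*u^2 + 3*sqrt(2)*u + 6*u - 2 + 12*sqrt(2)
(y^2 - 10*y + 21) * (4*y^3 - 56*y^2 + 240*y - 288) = 4*y^5 - 96*y^4 + 884*y^3 - 3864*y^2 + 7920*y - 6048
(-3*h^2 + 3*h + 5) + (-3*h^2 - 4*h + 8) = -6*h^2 - h + 13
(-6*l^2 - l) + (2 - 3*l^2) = -9*l^2 - l + 2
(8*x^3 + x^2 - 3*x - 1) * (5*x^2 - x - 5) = 40*x^5 - 3*x^4 - 56*x^3 - 7*x^2 + 16*x + 5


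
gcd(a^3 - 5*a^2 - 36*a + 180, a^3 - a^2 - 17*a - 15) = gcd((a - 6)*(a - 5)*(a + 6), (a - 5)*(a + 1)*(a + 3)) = a - 5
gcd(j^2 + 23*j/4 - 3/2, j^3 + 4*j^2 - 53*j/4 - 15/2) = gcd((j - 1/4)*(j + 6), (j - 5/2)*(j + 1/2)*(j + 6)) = j + 6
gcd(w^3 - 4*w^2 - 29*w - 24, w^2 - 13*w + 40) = w - 8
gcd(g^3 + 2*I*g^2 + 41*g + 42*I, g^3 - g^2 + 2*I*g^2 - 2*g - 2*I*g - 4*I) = 1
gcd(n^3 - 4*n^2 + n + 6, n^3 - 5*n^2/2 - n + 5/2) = n + 1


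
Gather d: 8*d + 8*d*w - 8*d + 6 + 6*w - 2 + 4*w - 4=8*d*w + 10*w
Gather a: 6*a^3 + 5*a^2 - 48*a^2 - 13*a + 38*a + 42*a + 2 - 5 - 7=6*a^3 - 43*a^2 + 67*a - 10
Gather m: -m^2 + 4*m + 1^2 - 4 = -m^2 + 4*m - 3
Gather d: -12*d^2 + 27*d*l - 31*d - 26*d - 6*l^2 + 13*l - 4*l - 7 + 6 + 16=-12*d^2 + d*(27*l - 57) - 6*l^2 + 9*l + 15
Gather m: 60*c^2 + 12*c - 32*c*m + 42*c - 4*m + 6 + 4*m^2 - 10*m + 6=60*c^2 + 54*c + 4*m^2 + m*(-32*c - 14) + 12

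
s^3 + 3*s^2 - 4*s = s*(s - 1)*(s + 4)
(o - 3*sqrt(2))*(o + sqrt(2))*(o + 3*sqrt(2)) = o^3 + sqrt(2)*o^2 - 18*o - 18*sqrt(2)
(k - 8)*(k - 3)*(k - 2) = k^3 - 13*k^2 + 46*k - 48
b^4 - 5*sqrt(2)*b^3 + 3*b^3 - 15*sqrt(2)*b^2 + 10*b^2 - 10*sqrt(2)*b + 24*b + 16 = (b + 1)*(b + 2)*(b - 4*sqrt(2))*(b - sqrt(2))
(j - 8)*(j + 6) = j^2 - 2*j - 48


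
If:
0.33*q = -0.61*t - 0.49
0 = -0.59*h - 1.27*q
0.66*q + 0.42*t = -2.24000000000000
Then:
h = 9.46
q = -4.40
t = 1.58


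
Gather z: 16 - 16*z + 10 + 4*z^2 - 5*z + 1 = 4*z^2 - 21*z + 27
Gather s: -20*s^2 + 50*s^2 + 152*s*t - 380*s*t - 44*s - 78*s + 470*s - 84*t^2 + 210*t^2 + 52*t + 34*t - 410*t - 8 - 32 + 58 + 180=30*s^2 + s*(348 - 228*t) + 126*t^2 - 324*t + 198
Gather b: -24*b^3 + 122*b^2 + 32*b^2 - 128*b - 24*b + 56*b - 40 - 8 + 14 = -24*b^3 + 154*b^2 - 96*b - 34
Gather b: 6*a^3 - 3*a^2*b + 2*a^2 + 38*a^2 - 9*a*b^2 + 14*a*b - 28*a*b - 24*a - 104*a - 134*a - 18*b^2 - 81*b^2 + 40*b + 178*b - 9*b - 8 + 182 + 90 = 6*a^3 + 40*a^2 - 262*a + b^2*(-9*a - 99) + b*(-3*a^2 - 14*a + 209) + 264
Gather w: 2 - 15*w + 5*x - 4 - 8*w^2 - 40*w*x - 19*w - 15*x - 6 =-8*w^2 + w*(-40*x - 34) - 10*x - 8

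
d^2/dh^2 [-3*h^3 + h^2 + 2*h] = 2 - 18*h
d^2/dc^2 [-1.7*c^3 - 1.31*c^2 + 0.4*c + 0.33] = -10.2*c - 2.62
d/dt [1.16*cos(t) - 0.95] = -1.16*sin(t)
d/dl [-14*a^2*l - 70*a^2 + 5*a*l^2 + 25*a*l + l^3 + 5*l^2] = -14*a^2 + 10*a*l + 25*a + 3*l^2 + 10*l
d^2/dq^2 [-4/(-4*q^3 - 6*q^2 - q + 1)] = 8*(-6*(2*q + 1)*(4*q^3 + 6*q^2 + q - 1) + (12*q^2 + 12*q + 1)^2)/(4*q^3 + 6*q^2 + q - 1)^3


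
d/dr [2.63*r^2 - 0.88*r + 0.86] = 5.26*r - 0.88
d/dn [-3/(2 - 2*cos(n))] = 3*sin(n)/(2*(cos(n) - 1)^2)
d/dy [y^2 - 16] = 2*y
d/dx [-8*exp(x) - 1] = -8*exp(x)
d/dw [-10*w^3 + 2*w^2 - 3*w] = -30*w^2 + 4*w - 3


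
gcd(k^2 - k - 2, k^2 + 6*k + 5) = k + 1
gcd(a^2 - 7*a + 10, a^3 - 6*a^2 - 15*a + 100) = a - 5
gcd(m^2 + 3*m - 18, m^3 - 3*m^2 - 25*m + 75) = m - 3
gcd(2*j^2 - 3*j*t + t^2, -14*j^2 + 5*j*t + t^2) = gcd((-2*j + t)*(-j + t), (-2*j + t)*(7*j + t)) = -2*j + t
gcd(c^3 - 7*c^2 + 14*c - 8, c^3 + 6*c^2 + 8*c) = 1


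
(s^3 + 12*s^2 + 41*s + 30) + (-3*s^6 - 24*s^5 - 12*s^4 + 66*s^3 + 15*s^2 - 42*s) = -3*s^6 - 24*s^5 - 12*s^4 + 67*s^3 + 27*s^2 - s + 30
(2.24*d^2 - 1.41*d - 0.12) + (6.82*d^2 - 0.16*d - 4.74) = 9.06*d^2 - 1.57*d - 4.86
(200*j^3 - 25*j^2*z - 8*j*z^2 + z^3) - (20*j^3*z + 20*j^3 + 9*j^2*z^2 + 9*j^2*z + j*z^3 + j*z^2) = -20*j^3*z + 180*j^3 - 9*j^2*z^2 - 34*j^2*z - j*z^3 - 9*j*z^2 + z^3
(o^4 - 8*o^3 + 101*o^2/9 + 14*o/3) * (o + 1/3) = o^5 - 23*o^4/3 + 77*o^3/9 + 227*o^2/27 + 14*o/9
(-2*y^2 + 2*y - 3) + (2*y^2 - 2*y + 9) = 6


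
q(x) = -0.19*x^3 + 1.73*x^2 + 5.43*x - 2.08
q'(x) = -0.57*x^2 + 3.46*x + 5.43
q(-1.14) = -5.74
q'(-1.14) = 0.74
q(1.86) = 12.78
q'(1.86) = 9.89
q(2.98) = 24.44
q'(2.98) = 10.68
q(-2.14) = -3.92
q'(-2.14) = -4.58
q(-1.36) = -5.79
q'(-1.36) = -0.33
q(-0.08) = -2.50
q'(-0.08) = 5.15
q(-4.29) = 21.47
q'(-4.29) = -19.90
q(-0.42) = -4.04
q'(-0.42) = 3.88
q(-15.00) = 946.97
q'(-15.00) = -174.72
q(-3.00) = 2.33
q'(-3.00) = -10.08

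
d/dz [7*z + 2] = 7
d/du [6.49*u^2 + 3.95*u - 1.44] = 12.98*u + 3.95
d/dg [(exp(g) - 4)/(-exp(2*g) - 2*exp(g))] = (exp(2*g) - 8*exp(g) - 8)*exp(-g)/(exp(2*g) + 4*exp(g) + 4)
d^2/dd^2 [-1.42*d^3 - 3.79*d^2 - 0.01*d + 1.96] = -8.52*d - 7.58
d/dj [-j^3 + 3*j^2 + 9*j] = -3*j^2 + 6*j + 9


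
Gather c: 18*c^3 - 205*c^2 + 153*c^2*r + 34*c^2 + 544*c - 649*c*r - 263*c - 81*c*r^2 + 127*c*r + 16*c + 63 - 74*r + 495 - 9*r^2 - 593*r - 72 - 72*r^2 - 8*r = 18*c^3 + c^2*(153*r - 171) + c*(-81*r^2 - 522*r + 297) - 81*r^2 - 675*r + 486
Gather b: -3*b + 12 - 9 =3 - 3*b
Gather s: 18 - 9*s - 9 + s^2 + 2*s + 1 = s^2 - 7*s + 10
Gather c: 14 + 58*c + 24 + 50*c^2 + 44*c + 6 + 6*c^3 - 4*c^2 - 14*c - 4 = 6*c^3 + 46*c^2 + 88*c + 40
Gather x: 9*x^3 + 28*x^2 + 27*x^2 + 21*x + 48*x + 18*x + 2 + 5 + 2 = 9*x^3 + 55*x^2 + 87*x + 9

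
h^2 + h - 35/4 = (h - 5/2)*(h + 7/2)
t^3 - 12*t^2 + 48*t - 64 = (t - 4)^3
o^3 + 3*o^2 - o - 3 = (o - 1)*(o + 1)*(o + 3)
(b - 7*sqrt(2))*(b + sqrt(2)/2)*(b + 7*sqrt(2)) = b^3 + sqrt(2)*b^2/2 - 98*b - 49*sqrt(2)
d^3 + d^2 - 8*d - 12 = (d - 3)*(d + 2)^2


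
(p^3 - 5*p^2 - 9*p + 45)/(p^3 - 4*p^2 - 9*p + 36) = (p - 5)/(p - 4)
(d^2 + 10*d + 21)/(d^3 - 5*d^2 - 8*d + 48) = (d + 7)/(d^2 - 8*d + 16)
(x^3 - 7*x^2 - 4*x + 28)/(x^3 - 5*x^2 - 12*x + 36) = (x^2 - 5*x - 14)/(x^2 - 3*x - 18)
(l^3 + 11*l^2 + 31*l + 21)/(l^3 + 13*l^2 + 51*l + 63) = (l + 1)/(l + 3)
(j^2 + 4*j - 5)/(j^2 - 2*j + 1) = (j + 5)/(j - 1)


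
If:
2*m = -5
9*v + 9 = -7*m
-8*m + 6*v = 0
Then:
No Solution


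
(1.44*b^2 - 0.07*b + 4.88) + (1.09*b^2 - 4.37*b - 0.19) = 2.53*b^2 - 4.44*b + 4.69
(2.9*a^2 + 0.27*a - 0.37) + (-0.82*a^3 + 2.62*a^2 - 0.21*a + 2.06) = -0.82*a^3 + 5.52*a^2 + 0.06*a + 1.69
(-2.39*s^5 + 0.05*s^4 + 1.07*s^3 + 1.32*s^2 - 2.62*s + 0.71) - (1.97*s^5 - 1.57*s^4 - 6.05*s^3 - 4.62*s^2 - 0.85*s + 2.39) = -4.36*s^5 + 1.62*s^4 + 7.12*s^3 + 5.94*s^2 - 1.77*s - 1.68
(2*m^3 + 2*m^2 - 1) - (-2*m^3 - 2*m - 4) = 4*m^3 + 2*m^2 + 2*m + 3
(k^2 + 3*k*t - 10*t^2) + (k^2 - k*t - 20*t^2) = 2*k^2 + 2*k*t - 30*t^2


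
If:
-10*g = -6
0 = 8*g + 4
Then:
No Solution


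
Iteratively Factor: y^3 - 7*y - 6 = (y + 2)*(y^2 - 2*y - 3) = (y - 3)*(y + 2)*(y + 1)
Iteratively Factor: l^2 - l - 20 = (l - 5)*(l + 4)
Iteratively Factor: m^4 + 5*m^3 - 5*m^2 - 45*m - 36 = (m + 3)*(m^3 + 2*m^2 - 11*m - 12) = (m + 1)*(m + 3)*(m^2 + m - 12) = (m - 3)*(m + 1)*(m + 3)*(m + 4)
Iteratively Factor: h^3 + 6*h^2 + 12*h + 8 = (h + 2)*(h^2 + 4*h + 4) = (h + 2)^2*(h + 2)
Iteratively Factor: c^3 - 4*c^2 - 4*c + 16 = (c + 2)*(c^2 - 6*c + 8) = (c - 2)*(c + 2)*(c - 4)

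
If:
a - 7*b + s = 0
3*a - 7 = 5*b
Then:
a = 5*s/16 + 49/16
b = 3*s/16 + 7/16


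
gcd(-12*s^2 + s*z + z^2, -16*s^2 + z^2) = 4*s + z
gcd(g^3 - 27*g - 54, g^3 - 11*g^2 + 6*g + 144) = g^2 - 3*g - 18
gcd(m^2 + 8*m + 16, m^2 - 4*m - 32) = m + 4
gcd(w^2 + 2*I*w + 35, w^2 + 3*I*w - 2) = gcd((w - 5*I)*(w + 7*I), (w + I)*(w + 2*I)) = 1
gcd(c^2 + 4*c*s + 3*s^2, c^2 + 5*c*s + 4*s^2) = c + s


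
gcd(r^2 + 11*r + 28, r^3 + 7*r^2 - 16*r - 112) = r^2 + 11*r + 28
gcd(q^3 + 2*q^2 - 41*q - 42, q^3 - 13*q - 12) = q + 1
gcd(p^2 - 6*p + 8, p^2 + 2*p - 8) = p - 2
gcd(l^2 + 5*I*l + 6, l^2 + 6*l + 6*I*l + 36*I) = l + 6*I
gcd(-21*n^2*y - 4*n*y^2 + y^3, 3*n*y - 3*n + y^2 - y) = 3*n + y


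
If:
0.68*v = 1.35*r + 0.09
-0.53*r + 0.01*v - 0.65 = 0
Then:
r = -1.27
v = -2.39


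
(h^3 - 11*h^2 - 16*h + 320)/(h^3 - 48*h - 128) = (h^2 - 3*h - 40)/(h^2 + 8*h + 16)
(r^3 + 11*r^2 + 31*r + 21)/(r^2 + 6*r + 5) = (r^2 + 10*r + 21)/(r + 5)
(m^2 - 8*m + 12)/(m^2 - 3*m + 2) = (m - 6)/(m - 1)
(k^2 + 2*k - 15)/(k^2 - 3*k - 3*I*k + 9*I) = (k + 5)/(k - 3*I)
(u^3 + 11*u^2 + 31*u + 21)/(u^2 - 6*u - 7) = (u^2 + 10*u + 21)/(u - 7)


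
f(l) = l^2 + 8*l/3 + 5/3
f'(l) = 2*l + 8/3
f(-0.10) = 1.41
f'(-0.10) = 2.47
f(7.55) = 78.80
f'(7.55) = 17.77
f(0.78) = 4.36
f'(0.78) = 4.23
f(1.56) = 8.26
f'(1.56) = 5.79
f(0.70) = 4.02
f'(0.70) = 4.07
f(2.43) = 14.05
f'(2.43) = 7.53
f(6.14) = 55.74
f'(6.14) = 14.95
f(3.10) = 19.54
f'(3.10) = 8.87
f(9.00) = 106.67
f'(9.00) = 20.67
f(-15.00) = 186.67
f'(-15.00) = -27.33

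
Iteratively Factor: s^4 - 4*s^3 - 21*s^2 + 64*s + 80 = (s + 4)*(s^3 - 8*s^2 + 11*s + 20) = (s - 4)*(s + 4)*(s^2 - 4*s - 5) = (s - 5)*(s - 4)*(s + 4)*(s + 1)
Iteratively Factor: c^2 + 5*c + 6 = (c + 3)*(c + 2)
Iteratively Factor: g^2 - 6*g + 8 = (g - 2)*(g - 4)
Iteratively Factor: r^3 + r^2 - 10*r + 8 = (r - 2)*(r^2 + 3*r - 4) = (r - 2)*(r + 4)*(r - 1)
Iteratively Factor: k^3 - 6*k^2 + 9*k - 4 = (k - 1)*(k^2 - 5*k + 4) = (k - 1)^2*(k - 4)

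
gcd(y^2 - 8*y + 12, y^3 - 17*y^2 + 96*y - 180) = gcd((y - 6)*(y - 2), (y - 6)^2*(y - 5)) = y - 6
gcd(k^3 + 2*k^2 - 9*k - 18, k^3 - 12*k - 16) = k + 2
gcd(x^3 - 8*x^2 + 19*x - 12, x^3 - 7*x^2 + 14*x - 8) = x^2 - 5*x + 4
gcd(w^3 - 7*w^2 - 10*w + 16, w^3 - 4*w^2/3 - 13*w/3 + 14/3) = w^2 + w - 2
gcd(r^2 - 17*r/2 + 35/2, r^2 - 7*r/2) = r - 7/2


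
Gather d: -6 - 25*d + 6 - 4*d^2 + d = -4*d^2 - 24*d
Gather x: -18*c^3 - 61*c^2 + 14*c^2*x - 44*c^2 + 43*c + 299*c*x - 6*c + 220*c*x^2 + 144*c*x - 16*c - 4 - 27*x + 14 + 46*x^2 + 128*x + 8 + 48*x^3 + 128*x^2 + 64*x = -18*c^3 - 105*c^2 + 21*c + 48*x^3 + x^2*(220*c + 174) + x*(14*c^2 + 443*c + 165) + 18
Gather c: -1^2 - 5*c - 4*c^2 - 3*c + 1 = -4*c^2 - 8*c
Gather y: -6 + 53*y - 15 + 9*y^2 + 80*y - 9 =9*y^2 + 133*y - 30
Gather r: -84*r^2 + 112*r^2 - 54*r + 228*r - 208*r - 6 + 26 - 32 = 28*r^2 - 34*r - 12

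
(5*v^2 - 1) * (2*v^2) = 10*v^4 - 2*v^2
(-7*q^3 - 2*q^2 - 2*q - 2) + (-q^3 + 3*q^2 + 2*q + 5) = -8*q^3 + q^2 + 3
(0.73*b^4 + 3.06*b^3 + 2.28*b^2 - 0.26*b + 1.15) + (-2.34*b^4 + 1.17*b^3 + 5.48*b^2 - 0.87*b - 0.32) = -1.61*b^4 + 4.23*b^3 + 7.76*b^2 - 1.13*b + 0.83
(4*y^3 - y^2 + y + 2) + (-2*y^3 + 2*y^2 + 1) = 2*y^3 + y^2 + y + 3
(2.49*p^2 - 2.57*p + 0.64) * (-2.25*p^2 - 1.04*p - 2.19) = -5.6025*p^4 + 3.1929*p^3 - 4.2203*p^2 + 4.9627*p - 1.4016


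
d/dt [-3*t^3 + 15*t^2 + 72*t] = -9*t^2 + 30*t + 72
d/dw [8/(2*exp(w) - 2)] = -1/sinh(w/2)^2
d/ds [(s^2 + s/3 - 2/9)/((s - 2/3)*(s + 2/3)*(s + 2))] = (-9*s^2 + 6*s - 8)/(9*s^4 + 24*s^3 - 8*s^2 - 32*s + 16)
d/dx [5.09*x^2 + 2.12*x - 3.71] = 10.18*x + 2.12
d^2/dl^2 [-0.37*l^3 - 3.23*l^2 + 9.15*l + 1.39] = -2.22*l - 6.46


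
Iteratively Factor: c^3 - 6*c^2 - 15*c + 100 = (c + 4)*(c^2 - 10*c + 25) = (c - 5)*(c + 4)*(c - 5)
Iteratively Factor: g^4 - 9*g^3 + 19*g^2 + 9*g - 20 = (g - 4)*(g^3 - 5*g^2 - g + 5) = (g - 4)*(g - 1)*(g^2 - 4*g - 5) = (g - 4)*(g - 1)*(g + 1)*(g - 5)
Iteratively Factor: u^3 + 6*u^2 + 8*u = (u + 4)*(u^2 + 2*u) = u*(u + 4)*(u + 2)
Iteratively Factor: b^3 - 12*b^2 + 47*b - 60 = (b - 3)*(b^2 - 9*b + 20) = (b - 5)*(b - 3)*(b - 4)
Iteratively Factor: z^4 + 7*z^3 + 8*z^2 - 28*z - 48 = (z + 4)*(z^3 + 3*z^2 - 4*z - 12) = (z + 3)*(z + 4)*(z^2 - 4) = (z + 2)*(z + 3)*(z + 4)*(z - 2)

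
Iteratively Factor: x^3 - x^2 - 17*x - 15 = (x + 1)*(x^2 - 2*x - 15) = (x - 5)*(x + 1)*(x + 3)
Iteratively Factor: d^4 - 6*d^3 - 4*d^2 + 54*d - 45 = (d - 5)*(d^3 - d^2 - 9*d + 9) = (d - 5)*(d + 3)*(d^2 - 4*d + 3) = (d - 5)*(d - 3)*(d + 3)*(d - 1)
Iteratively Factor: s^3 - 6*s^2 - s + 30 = (s + 2)*(s^2 - 8*s + 15) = (s - 3)*(s + 2)*(s - 5)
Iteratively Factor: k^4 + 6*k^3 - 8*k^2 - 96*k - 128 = (k + 4)*(k^3 + 2*k^2 - 16*k - 32) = (k - 4)*(k + 4)*(k^2 + 6*k + 8) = (k - 4)*(k + 4)^2*(k + 2)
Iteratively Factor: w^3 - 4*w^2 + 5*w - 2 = (w - 1)*(w^2 - 3*w + 2) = (w - 1)^2*(w - 2)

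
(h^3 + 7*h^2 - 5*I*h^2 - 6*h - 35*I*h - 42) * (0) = 0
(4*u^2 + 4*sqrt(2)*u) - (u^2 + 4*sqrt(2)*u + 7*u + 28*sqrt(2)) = 3*u^2 - 7*u - 28*sqrt(2)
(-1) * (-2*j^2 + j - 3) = 2*j^2 - j + 3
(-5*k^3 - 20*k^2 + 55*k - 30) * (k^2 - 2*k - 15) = -5*k^5 - 10*k^4 + 170*k^3 + 160*k^2 - 765*k + 450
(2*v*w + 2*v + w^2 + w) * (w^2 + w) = 2*v*w^3 + 4*v*w^2 + 2*v*w + w^4 + 2*w^3 + w^2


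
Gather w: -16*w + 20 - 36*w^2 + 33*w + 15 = -36*w^2 + 17*w + 35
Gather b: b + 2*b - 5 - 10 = 3*b - 15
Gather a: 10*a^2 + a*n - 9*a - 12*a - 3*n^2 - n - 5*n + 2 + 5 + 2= 10*a^2 + a*(n - 21) - 3*n^2 - 6*n + 9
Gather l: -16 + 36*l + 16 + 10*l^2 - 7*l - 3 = 10*l^2 + 29*l - 3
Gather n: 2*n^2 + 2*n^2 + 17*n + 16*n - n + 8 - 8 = 4*n^2 + 32*n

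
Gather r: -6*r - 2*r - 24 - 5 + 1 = -8*r - 28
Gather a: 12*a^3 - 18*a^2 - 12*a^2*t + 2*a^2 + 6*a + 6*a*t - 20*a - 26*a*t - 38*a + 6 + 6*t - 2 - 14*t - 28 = 12*a^3 + a^2*(-12*t - 16) + a*(-20*t - 52) - 8*t - 24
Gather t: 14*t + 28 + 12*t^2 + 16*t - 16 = 12*t^2 + 30*t + 12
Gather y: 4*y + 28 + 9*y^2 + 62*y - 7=9*y^2 + 66*y + 21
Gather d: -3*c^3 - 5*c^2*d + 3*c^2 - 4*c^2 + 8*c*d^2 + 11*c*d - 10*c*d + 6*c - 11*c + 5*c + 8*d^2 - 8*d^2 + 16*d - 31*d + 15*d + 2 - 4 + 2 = -3*c^3 - c^2 + 8*c*d^2 + d*(-5*c^2 + c)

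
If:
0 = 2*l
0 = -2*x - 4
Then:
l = 0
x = -2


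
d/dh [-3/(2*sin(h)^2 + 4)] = 6*sin(2*h)/(5 - cos(2*h))^2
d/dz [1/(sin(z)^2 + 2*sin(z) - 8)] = -2*(sin(z) + 1)*cos(z)/(sin(z)^2 + 2*sin(z) - 8)^2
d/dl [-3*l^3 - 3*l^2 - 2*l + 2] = -9*l^2 - 6*l - 2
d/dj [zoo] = 0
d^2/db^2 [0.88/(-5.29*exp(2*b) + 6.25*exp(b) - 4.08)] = (-0.88*(10.58*exp(b) - 6.25)*(21.16*exp(b) - 12.5)*exp(b) + (18.6208*exp(b) - 5.5)*(5.29*exp(2*b) - 6.25*exp(b) + 4.08))*exp(b)/(5.29*exp(2*b) - 6.25*exp(b) + 4.08)^3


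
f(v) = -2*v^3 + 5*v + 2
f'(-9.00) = -481.00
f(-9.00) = 1415.00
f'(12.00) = -859.00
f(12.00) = -3394.00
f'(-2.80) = -42.04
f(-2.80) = 31.90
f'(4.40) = -111.16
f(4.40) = -146.37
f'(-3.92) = -87.20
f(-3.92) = 102.87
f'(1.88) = -16.21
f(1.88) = -1.89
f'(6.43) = -243.07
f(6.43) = -497.55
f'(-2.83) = -43.05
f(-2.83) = 33.18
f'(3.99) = -90.52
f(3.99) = -105.09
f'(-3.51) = -68.92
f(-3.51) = 70.94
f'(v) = 5 - 6*v^2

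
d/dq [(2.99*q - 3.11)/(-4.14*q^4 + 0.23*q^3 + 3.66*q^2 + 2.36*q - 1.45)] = (37.1358*q^4 - 52.877*q^3 - 8.7975*q^2 + 22.7652*q + 3.0041)/(17.1396*q^8 - 1.9044*q^7 - 30.2519*q^6 - 17.8572*q^5 + 26.4872*q^4 + 16.6082*q^3 - 5.0444*q^2 - 6.844*q + 2.1025)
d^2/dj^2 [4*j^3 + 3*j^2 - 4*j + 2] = 24*j + 6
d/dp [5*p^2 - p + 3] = 10*p - 1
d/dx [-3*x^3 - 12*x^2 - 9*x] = -9*x^2 - 24*x - 9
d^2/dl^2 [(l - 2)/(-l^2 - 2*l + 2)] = 2*(3*l*(l^2 + 2*l - 2) - 4*(l - 2)*(l + 1)^2)/(l^2 + 2*l - 2)^3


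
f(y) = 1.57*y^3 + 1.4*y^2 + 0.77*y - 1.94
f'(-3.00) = 34.76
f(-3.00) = -34.04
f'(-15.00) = 1018.52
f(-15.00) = -4997.24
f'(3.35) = 63.01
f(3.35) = 75.38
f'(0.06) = 0.95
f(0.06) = -1.89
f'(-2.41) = 21.38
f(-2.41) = -17.64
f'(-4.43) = 80.80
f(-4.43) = -114.37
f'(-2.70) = 27.55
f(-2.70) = -24.72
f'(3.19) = 57.63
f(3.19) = 65.73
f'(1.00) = 8.28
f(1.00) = 1.80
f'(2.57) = 39.08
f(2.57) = 35.94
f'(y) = 4.71*y^2 + 2.8*y + 0.77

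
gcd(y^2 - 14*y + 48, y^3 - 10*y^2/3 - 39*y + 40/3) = y - 8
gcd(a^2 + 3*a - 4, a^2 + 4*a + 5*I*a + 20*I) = a + 4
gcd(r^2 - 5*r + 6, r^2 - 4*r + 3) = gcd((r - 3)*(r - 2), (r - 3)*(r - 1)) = r - 3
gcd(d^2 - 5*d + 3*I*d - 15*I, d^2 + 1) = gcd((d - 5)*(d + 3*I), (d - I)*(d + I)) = 1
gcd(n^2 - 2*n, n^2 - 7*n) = n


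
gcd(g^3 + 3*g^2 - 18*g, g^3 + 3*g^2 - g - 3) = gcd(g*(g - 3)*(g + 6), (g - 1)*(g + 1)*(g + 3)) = 1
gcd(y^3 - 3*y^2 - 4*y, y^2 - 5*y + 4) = y - 4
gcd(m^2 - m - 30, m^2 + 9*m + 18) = 1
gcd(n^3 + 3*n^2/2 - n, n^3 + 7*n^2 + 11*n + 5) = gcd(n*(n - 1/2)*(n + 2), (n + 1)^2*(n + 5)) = 1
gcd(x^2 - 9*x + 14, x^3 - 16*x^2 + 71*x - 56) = x - 7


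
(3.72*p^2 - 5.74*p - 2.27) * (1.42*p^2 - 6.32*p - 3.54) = 5.2824*p^4 - 31.6612*p^3 + 19.8846*p^2 + 34.666*p + 8.0358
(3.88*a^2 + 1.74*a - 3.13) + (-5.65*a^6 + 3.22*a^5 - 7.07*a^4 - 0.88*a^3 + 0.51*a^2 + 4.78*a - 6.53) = -5.65*a^6 + 3.22*a^5 - 7.07*a^4 - 0.88*a^3 + 4.39*a^2 + 6.52*a - 9.66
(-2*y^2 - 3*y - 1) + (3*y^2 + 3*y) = y^2 - 1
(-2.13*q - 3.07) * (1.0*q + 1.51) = -2.13*q^2 - 6.2863*q - 4.6357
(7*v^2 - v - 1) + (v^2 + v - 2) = 8*v^2 - 3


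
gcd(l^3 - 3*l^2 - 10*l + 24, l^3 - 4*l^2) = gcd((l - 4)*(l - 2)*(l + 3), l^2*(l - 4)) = l - 4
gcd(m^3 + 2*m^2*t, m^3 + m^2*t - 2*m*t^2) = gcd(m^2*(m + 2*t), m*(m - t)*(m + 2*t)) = m^2 + 2*m*t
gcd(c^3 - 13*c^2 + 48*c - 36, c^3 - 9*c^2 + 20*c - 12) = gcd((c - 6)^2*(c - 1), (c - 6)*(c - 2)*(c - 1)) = c^2 - 7*c + 6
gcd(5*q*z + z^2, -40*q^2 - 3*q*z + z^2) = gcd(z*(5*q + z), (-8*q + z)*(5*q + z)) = 5*q + z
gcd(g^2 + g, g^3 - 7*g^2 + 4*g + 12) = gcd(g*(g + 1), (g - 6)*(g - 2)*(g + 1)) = g + 1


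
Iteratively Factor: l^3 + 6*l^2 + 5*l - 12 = (l + 4)*(l^2 + 2*l - 3) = (l + 3)*(l + 4)*(l - 1)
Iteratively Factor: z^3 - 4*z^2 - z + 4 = (z + 1)*(z^2 - 5*z + 4) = (z - 1)*(z + 1)*(z - 4)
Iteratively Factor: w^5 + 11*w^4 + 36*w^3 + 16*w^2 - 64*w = (w + 4)*(w^4 + 7*w^3 + 8*w^2 - 16*w) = (w + 4)^2*(w^3 + 3*w^2 - 4*w) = (w - 1)*(w + 4)^2*(w^2 + 4*w) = (w - 1)*(w + 4)^3*(w)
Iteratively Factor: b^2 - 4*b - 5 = (b - 5)*(b + 1)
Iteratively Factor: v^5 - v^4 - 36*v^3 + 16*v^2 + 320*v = (v)*(v^4 - v^3 - 36*v^2 + 16*v + 320) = v*(v + 4)*(v^3 - 5*v^2 - 16*v + 80) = v*(v + 4)^2*(v^2 - 9*v + 20) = v*(v - 5)*(v + 4)^2*(v - 4)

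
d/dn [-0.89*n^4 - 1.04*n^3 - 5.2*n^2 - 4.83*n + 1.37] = -3.56*n^3 - 3.12*n^2 - 10.4*n - 4.83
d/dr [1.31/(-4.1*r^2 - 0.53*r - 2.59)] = (10.742*r + 0.6943)/(4.1*r^2 + 0.53*r + 2.59)^2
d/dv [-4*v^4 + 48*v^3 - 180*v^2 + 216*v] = -16*v^3 + 144*v^2 - 360*v + 216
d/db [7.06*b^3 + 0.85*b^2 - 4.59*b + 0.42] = 21.18*b^2 + 1.7*b - 4.59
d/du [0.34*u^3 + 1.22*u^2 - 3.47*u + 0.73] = 1.02*u^2 + 2.44*u - 3.47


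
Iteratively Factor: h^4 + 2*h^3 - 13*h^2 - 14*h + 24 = (h - 1)*(h^3 + 3*h^2 - 10*h - 24) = (h - 3)*(h - 1)*(h^2 + 6*h + 8) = (h - 3)*(h - 1)*(h + 2)*(h + 4)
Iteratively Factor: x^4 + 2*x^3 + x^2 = (x)*(x^3 + 2*x^2 + x) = x^2*(x^2 + 2*x + 1) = x^2*(x + 1)*(x + 1)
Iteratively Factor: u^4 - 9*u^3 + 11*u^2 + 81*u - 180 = (u - 5)*(u^3 - 4*u^2 - 9*u + 36) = (u - 5)*(u + 3)*(u^2 - 7*u + 12) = (u - 5)*(u - 4)*(u + 3)*(u - 3)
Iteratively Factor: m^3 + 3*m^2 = (m + 3)*(m^2) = m*(m + 3)*(m)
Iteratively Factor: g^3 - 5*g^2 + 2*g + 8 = (g - 2)*(g^2 - 3*g - 4) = (g - 2)*(g + 1)*(g - 4)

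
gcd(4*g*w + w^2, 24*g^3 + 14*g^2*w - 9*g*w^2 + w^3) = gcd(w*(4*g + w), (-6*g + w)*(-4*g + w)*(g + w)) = 1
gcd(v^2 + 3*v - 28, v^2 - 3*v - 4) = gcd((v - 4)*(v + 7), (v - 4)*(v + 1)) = v - 4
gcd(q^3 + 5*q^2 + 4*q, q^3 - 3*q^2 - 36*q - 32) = q^2 + 5*q + 4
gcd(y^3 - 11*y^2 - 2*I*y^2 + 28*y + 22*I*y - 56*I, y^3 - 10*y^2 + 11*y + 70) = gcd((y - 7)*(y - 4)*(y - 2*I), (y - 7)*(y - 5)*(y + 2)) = y - 7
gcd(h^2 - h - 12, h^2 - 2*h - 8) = h - 4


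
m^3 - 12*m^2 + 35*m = m*(m - 7)*(m - 5)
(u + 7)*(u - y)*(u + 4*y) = u^3 + 3*u^2*y + 7*u^2 - 4*u*y^2 + 21*u*y - 28*y^2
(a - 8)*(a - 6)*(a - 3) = a^3 - 17*a^2 + 90*a - 144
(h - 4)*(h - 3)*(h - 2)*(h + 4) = h^4 - 5*h^3 - 10*h^2 + 80*h - 96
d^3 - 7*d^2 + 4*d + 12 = (d - 6)*(d - 2)*(d + 1)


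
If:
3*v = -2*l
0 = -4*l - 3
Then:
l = -3/4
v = 1/2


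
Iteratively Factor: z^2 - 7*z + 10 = (z - 5)*(z - 2)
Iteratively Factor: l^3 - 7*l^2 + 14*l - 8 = (l - 1)*(l^2 - 6*l + 8) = (l - 4)*(l - 1)*(l - 2)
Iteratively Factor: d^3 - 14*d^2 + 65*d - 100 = (d - 4)*(d^2 - 10*d + 25) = (d - 5)*(d - 4)*(d - 5)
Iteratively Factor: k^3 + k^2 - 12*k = (k + 4)*(k^2 - 3*k) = k*(k + 4)*(k - 3)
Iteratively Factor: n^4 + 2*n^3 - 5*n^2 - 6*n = (n + 1)*(n^3 + n^2 - 6*n) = (n - 2)*(n + 1)*(n^2 + 3*n) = (n - 2)*(n + 1)*(n + 3)*(n)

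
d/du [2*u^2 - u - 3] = 4*u - 1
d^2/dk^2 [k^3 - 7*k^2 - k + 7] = 6*k - 14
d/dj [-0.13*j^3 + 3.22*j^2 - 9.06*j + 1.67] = -0.39*j^2 + 6.44*j - 9.06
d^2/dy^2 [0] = 0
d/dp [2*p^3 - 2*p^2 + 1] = 2*p*(3*p - 2)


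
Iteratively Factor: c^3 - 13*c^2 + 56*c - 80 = (c - 4)*(c^2 - 9*c + 20) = (c - 5)*(c - 4)*(c - 4)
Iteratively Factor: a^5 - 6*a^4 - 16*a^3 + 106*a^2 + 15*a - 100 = (a + 1)*(a^4 - 7*a^3 - 9*a^2 + 115*a - 100) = (a - 1)*(a + 1)*(a^3 - 6*a^2 - 15*a + 100) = (a - 1)*(a + 1)*(a + 4)*(a^2 - 10*a + 25) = (a - 5)*(a - 1)*(a + 1)*(a + 4)*(a - 5)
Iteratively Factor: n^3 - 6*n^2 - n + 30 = (n - 3)*(n^2 - 3*n - 10) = (n - 3)*(n + 2)*(n - 5)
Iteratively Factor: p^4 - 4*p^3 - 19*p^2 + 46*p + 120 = (p + 3)*(p^3 - 7*p^2 + 2*p + 40) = (p + 2)*(p + 3)*(p^2 - 9*p + 20) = (p - 5)*(p + 2)*(p + 3)*(p - 4)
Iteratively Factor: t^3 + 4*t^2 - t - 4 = (t + 4)*(t^2 - 1) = (t + 1)*(t + 4)*(t - 1)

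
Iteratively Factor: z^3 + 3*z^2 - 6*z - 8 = (z + 4)*(z^2 - z - 2) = (z + 1)*(z + 4)*(z - 2)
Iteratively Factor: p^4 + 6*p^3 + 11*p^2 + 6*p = (p + 1)*(p^3 + 5*p^2 + 6*p) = (p + 1)*(p + 3)*(p^2 + 2*p) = p*(p + 1)*(p + 3)*(p + 2)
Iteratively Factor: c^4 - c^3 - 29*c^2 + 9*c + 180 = (c - 3)*(c^3 + 2*c^2 - 23*c - 60) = (c - 3)*(c + 4)*(c^2 - 2*c - 15) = (c - 5)*(c - 3)*(c + 4)*(c + 3)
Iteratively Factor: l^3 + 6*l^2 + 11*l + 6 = (l + 1)*(l^2 + 5*l + 6) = (l + 1)*(l + 3)*(l + 2)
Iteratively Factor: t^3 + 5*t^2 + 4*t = (t)*(t^2 + 5*t + 4) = t*(t + 1)*(t + 4)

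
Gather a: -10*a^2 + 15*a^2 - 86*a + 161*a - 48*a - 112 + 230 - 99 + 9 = 5*a^2 + 27*a + 28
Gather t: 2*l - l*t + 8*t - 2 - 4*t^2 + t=2*l - 4*t^2 + t*(9 - l) - 2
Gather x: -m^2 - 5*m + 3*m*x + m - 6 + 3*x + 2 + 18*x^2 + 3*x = -m^2 - 4*m + 18*x^2 + x*(3*m + 6) - 4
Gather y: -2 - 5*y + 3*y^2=3*y^2 - 5*y - 2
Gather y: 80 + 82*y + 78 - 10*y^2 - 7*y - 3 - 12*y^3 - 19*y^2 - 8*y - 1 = -12*y^3 - 29*y^2 + 67*y + 154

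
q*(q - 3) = q^2 - 3*q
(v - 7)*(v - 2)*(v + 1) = v^3 - 8*v^2 + 5*v + 14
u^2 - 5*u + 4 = (u - 4)*(u - 1)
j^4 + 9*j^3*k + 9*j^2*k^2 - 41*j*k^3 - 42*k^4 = (j - 2*k)*(j + k)*(j + 3*k)*(j + 7*k)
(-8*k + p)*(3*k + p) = -24*k^2 - 5*k*p + p^2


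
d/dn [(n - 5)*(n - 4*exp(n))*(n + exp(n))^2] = (n + exp(n))*(2*(n - 5)*(n - 4*exp(n))*(exp(n) + 1) - (n - 5)*(n + exp(n))*(4*exp(n) - 1) + (n - 4*exp(n))*(n + exp(n)))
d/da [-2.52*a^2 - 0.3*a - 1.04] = -5.04*a - 0.3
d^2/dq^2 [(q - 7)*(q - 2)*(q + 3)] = 6*q - 12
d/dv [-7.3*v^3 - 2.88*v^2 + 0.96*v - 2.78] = -21.9*v^2 - 5.76*v + 0.96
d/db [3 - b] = -1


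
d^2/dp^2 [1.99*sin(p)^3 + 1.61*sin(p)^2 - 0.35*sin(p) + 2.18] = -1.1425*sin(p) + 4.4775*sin(3*p) + 3.22*cos(2*p)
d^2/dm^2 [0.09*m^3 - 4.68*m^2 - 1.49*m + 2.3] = 0.54*m - 9.36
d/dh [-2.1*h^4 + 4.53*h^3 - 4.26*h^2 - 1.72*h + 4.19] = -8.4*h^3 + 13.59*h^2 - 8.52*h - 1.72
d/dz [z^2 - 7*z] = 2*z - 7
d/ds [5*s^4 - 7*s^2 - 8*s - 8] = 20*s^3 - 14*s - 8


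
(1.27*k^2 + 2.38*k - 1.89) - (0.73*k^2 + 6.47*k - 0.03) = 0.54*k^2 - 4.09*k - 1.86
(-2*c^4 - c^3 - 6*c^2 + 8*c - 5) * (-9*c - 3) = 18*c^5 + 15*c^4 + 57*c^3 - 54*c^2 + 21*c + 15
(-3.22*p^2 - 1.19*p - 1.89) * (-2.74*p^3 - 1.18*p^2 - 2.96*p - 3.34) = 8.8228*p^5 + 7.0602*p^4 + 16.114*p^3 + 16.5074*p^2 + 9.569*p + 6.3126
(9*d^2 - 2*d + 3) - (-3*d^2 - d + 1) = 12*d^2 - d + 2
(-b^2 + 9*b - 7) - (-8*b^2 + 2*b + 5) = 7*b^2 + 7*b - 12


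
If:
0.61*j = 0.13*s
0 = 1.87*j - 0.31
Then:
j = 0.17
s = 0.78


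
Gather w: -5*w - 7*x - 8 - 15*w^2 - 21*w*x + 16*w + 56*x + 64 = -15*w^2 + w*(11 - 21*x) + 49*x + 56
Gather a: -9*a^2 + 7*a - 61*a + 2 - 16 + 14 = -9*a^2 - 54*a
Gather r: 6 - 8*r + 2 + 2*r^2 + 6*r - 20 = 2*r^2 - 2*r - 12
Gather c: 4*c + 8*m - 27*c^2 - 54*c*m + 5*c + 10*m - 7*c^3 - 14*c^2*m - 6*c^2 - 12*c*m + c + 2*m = -7*c^3 + c^2*(-14*m - 33) + c*(10 - 66*m) + 20*m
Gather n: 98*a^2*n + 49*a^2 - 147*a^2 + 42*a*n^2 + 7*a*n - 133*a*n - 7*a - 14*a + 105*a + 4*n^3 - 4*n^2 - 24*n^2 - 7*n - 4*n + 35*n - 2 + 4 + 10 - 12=-98*a^2 + 84*a + 4*n^3 + n^2*(42*a - 28) + n*(98*a^2 - 126*a + 24)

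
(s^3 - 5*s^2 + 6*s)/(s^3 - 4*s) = (s - 3)/(s + 2)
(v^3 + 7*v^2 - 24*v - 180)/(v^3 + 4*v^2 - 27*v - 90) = (v + 6)/(v + 3)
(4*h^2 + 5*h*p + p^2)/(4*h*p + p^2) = (h + p)/p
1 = 1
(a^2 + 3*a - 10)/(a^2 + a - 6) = (a + 5)/(a + 3)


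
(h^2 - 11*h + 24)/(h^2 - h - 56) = (h - 3)/(h + 7)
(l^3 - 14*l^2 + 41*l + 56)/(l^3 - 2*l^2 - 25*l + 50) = (l^3 - 14*l^2 + 41*l + 56)/(l^3 - 2*l^2 - 25*l + 50)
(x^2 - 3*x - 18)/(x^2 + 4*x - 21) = (x^2 - 3*x - 18)/(x^2 + 4*x - 21)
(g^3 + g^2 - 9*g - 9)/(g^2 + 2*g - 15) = (g^2 + 4*g + 3)/(g + 5)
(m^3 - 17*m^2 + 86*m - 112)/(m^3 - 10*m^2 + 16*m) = (m - 7)/m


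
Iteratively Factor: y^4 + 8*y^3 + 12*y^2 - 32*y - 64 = (y + 4)*(y^3 + 4*y^2 - 4*y - 16) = (y + 2)*(y + 4)*(y^2 + 2*y - 8) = (y - 2)*(y + 2)*(y + 4)*(y + 4)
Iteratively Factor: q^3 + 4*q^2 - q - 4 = (q + 1)*(q^2 + 3*q - 4) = (q + 1)*(q + 4)*(q - 1)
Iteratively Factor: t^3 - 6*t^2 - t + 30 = (t + 2)*(t^2 - 8*t + 15) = (t - 5)*(t + 2)*(t - 3)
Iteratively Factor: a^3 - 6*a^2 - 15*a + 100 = (a - 5)*(a^2 - a - 20) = (a - 5)*(a + 4)*(a - 5)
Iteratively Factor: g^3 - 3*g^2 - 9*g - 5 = (g - 5)*(g^2 + 2*g + 1) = (g - 5)*(g + 1)*(g + 1)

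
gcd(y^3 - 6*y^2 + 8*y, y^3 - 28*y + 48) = y^2 - 6*y + 8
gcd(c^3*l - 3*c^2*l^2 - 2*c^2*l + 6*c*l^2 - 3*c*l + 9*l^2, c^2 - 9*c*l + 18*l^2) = c - 3*l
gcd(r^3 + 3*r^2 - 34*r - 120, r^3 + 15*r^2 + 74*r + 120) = r^2 + 9*r + 20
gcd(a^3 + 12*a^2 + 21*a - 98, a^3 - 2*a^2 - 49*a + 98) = a^2 + 5*a - 14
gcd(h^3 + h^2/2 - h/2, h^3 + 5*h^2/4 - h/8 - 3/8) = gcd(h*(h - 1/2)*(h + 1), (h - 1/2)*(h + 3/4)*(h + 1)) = h^2 + h/2 - 1/2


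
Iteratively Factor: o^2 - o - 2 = (o - 2)*(o + 1)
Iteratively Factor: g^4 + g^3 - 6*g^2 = (g)*(g^3 + g^2 - 6*g) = g^2*(g^2 + g - 6) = g^2*(g + 3)*(g - 2)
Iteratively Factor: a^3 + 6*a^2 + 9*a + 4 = (a + 1)*(a^2 + 5*a + 4) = (a + 1)*(a + 4)*(a + 1)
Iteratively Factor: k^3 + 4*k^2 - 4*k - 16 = (k + 2)*(k^2 + 2*k - 8) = (k - 2)*(k + 2)*(k + 4)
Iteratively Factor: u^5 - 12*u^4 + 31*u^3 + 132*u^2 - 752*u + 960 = (u - 4)*(u^4 - 8*u^3 - u^2 + 128*u - 240) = (u - 4)^2*(u^3 - 4*u^2 - 17*u + 60) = (u - 5)*(u - 4)^2*(u^2 + u - 12) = (u - 5)*(u - 4)^2*(u - 3)*(u + 4)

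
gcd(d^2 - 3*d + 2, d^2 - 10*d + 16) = d - 2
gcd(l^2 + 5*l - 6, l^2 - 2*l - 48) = l + 6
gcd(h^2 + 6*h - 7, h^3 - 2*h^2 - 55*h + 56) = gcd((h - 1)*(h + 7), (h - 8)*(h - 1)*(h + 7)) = h^2 + 6*h - 7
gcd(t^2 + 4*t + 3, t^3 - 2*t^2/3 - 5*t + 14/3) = 1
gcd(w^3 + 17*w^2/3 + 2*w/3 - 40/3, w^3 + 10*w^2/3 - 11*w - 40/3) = w + 5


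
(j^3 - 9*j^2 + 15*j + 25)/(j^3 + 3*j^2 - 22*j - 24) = (j^2 - 10*j + 25)/(j^2 + 2*j - 24)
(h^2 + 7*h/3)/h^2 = (h + 7/3)/h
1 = 1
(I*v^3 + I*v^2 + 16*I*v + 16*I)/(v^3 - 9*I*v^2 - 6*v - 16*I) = I*(v^3 + v^2 + 16*v + 16)/(v^3 - 9*I*v^2 - 6*v - 16*I)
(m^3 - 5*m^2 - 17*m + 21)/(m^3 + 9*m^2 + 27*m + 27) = (m^2 - 8*m + 7)/(m^2 + 6*m + 9)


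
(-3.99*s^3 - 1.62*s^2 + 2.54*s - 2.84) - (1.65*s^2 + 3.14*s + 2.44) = -3.99*s^3 - 3.27*s^2 - 0.6*s - 5.28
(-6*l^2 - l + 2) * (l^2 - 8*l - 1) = -6*l^4 + 47*l^3 + 16*l^2 - 15*l - 2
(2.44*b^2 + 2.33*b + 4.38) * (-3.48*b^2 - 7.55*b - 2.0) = -8.4912*b^4 - 26.5304*b^3 - 37.7139*b^2 - 37.729*b - 8.76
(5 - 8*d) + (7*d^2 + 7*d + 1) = 7*d^2 - d + 6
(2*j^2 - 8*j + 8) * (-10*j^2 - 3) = -20*j^4 + 80*j^3 - 86*j^2 + 24*j - 24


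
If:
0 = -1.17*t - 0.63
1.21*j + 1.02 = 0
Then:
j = -0.84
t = -0.54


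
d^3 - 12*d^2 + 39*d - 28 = (d - 7)*(d - 4)*(d - 1)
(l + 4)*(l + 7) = l^2 + 11*l + 28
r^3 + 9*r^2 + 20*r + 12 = (r + 1)*(r + 2)*(r + 6)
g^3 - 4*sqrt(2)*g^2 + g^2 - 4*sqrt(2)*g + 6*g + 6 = (g + 1)*(g - 3*sqrt(2))*(g - sqrt(2))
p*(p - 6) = p^2 - 6*p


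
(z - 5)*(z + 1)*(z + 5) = z^3 + z^2 - 25*z - 25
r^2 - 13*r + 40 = (r - 8)*(r - 5)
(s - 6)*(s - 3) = s^2 - 9*s + 18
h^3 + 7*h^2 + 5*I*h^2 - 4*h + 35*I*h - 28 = (h + 7)*(h + I)*(h + 4*I)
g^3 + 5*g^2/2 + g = g*(g + 1/2)*(g + 2)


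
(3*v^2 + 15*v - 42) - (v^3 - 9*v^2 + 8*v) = -v^3 + 12*v^2 + 7*v - 42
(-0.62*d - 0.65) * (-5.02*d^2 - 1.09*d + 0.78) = 3.1124*d^3 + 3.9388*d^2 + 0.2249*d - 0.507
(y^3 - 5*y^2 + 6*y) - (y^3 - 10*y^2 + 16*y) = 5*y^2 - 10*y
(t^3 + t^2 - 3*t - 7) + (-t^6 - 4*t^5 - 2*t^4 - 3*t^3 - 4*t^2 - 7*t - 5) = -t^6 - 4*t^5 - 2*t^4 - 2*t^3 - 3*t^2 - 10*t - 12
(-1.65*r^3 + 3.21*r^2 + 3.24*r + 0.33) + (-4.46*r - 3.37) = -1.65*r^3 + 3.21*r^2 - 1.22*r - 3.04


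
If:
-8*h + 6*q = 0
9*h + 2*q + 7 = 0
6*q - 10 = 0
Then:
No Solution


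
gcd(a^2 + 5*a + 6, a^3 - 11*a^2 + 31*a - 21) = 1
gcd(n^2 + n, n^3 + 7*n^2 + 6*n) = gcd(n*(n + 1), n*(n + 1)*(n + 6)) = n^2 + n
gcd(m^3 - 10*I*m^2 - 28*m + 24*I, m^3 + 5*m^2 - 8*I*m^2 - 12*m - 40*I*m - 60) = m^2 - 8*I*m - 12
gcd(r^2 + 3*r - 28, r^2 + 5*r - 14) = r + 7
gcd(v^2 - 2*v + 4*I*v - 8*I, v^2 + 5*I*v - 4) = v + 4*I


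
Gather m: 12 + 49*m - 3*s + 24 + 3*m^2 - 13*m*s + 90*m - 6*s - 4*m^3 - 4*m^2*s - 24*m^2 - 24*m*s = -4*m^3 + m^2*(-4*s - 21) + m*(139 - 37*s) - 9*s + 36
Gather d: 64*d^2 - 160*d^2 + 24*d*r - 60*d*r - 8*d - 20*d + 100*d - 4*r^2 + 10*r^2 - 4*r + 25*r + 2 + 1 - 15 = -96*d^2 + d*(72 - 36*r) + 6*r^2 + 21*r - 12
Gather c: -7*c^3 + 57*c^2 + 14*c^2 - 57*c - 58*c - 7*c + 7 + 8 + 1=-7*c^3 + 71*c^2 - 122*c + 16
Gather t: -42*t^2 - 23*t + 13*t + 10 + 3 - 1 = -42*t^2 - 10*t + 12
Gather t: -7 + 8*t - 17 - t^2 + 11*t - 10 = -t^2 + 19*t - 34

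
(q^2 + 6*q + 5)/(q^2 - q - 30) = (q + 1)/(q - 6)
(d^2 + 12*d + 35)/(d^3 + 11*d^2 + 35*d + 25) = (d + 7)/(d^2 + 6*d + 5)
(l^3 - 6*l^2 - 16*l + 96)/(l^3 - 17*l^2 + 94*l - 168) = (l + 4)/(l - 7)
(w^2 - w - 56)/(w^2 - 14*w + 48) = (w + 7)/(w - 6)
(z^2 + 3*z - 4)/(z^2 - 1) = (z + 4)/(z + 1)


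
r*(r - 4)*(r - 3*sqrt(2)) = r^3 - 3*sqrt(2)*r^2 - 4*r^2 + 12*sqrt(2)*r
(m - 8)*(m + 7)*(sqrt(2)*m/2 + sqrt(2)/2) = sqrt(2)*m^3/2 - 57*sqrt(2)*m/2 - 28*sqrt(2)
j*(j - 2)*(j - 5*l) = j^3 - 5*j^2*l - 2*j^2 + 10*j*l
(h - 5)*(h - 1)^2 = h^3 - 7*h^2 + 11*h - 5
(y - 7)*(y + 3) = y^2 - 4*y - 21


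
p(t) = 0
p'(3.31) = 0.00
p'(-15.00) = 0.00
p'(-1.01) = 0.00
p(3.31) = 0.00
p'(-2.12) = 0.00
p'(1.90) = 0.00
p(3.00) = 0.00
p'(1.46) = 0.00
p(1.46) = 0.00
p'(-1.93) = 0.00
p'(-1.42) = 0.00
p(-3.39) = 0.00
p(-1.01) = 0.00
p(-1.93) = 0.00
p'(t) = 0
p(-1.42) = 0.00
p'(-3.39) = 0.00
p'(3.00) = 0.00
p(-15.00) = 0.00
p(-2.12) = 0.00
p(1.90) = 0.00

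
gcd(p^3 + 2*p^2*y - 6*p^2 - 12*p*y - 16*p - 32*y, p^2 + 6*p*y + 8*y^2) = p + 2*y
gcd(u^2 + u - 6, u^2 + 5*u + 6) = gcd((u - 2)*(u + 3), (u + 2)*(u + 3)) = u + 3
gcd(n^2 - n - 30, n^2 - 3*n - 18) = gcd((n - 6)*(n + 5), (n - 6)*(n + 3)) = n - 6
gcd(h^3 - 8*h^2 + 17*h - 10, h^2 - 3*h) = 1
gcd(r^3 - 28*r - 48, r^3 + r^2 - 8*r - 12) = r + 2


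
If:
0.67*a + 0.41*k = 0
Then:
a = -0.611940298507463*k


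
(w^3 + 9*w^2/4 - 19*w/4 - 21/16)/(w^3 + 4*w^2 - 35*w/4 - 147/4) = (8*w^2 - 10*w - 3)/(4*(2*w^2 + w - 21))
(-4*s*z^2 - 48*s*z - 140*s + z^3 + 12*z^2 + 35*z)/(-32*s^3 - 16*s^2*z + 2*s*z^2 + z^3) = (z^2 + 12*z + 35)/(8*s^2 + 6*s*z + z^2)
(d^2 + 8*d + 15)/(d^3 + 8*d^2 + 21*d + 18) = (d + 5)/(d^2 + 5*d + 6)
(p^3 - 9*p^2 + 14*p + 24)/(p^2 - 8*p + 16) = (p^2 - 5*p - 6)/(p - 4)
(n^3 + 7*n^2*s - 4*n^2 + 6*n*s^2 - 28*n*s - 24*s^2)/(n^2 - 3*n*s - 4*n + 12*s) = (-n^2 - 7*n*s - 6*s^2)/(-n + 3*s)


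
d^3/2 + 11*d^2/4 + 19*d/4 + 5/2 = (d/2 + 1)*(d + 1)*(d + 5/2)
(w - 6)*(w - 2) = w^2 - 8*w + 12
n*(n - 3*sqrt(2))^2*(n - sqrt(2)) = n^4 - 7*sqrt(2)*n^3 + 30*n^2 - 18*sqrt(2)*n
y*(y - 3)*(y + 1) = y^3 - 2*y^2 - 3*y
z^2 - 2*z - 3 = (z - 3)*(z + 1)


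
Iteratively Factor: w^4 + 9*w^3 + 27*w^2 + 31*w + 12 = (w + 1)*(w^3 + 8*w^2 + 19*w + 12) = (w + 1)*(w + 4)*(w^2 + 4*w + 3) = (w + 1)*(w + 3)*(w + 4)*(w + 1)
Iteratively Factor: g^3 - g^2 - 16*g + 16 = (g + 4)*(g^2 - 5*g + 4) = (g - 1)*(g + 4)*(g - 4)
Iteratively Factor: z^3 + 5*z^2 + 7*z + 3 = (z + 3)*(z^2 + 2*z + 1) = (z + 1)*(z + 3)*(z + 1)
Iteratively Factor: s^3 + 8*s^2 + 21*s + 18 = (s + 2)*(s^2 + 6*s + 9) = (s + 2)*(s + 3)*(s + 3)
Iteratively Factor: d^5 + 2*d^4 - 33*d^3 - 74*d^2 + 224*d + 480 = (d - 3)*(d^4 + 5*d^3 - 18*d^2 - 128*d - 160) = (d - 3)*(d + 4)*(d^3 + d^2 - 22*d - 40) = (d - 5)*(d - 3)*(d + 4)*(d^2 + 6*d + 8) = (d - 5)*(d - 3)*(d + 2)*(d + 4)*(d + 4)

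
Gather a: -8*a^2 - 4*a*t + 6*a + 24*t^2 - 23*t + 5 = -8*a^2 + a*(6 - 4*t) + 24*t^2 - 23*t + 5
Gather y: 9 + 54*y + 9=54*y + 18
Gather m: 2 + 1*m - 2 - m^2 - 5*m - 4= -m^2 - 4*m - 4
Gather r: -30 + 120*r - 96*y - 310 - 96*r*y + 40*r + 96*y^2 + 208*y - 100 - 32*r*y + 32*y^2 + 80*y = r*(160 - 128*y) + 128*y^2 + 192*y - 440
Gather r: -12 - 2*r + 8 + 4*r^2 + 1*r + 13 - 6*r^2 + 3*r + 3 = -2*r^2 + 2*r + 12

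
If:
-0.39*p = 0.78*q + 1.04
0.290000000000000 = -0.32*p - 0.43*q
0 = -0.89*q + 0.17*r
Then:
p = 2.70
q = -2.68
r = -14.04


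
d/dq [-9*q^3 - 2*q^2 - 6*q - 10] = -27*q^2 - 4*q - 6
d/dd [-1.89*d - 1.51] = -1.89000000000000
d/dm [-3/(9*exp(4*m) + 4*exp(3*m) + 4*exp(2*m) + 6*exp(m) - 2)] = (108*exp(3*m) + 36*exp(2*m) + 24*exp(m) + 18)*exp(m)/(9*exp(4*m) + 4*exp(3*m) + 4*exp(2*m) + 6*exp(m) - 2)^2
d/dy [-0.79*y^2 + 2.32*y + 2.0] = 2.32 - 1.58*y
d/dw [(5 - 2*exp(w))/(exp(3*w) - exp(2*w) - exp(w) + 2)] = (-(2*exp(w) - 5)*(-3*exp(2*w) + 2*exp(w) + 1) - 2*exp(3*w) + 2*exp(2*w) + 2*exp(w) - 4)*exp(w)/(exp(3*w) - exp(2*w) - exp(w) + 2)^2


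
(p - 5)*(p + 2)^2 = p^3 - p^2 - 16*p - 20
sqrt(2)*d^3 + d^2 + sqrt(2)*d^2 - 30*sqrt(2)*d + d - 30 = (d - 5)*(d + 6)*(sqrt(2)*d + 1)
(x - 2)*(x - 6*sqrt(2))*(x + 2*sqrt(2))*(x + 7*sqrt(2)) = x^4 - 2*x^3 + 3*sqrt(2)*x^3 - 80*x^2 - 6*sqrt(2)*x^2 - 168*sqrt(2)*x + 160*x + 336*sqrt(2)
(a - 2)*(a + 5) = a^2 + 3*a - 10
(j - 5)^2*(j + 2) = j^3 - 8*j^2 + 5*j + 50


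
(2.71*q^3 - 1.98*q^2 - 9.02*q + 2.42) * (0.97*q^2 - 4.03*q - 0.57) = 2.6287*q^5 - 12.8419*q^4 - 2.3147*q^3 + 39.8266*q^2 - 4.6112*q - 1.3794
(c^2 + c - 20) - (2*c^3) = -2*c^3 + c^2 + c - 20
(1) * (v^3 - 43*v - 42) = v^3 - 43*v - 42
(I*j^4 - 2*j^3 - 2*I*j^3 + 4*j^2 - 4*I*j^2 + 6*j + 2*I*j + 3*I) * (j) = I*j^5 - 2*j^4 - 2*I*j^4 + 4*j^3 - 4*I*j^3 + 6*j^2 + 2*I*j^2 + 3*I*j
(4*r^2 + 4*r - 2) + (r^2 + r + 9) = 5*r^2 + 5*r + 7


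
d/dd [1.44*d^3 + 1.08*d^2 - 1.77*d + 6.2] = 4.32*d^2 + 2.16*d - 1.77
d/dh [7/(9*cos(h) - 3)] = 7*sin(h)/(3*cos(h) - 1)^2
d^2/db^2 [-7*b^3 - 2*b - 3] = -42*b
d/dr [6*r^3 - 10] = 18*r^2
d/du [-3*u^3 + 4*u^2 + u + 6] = -9*u^2 + 8*u + 1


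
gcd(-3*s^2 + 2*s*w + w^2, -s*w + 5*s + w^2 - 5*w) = s - w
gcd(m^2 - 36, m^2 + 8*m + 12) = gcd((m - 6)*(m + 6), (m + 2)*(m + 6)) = m + 6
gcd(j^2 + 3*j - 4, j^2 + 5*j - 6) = j - 1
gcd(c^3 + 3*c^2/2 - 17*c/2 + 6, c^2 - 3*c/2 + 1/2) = c - 1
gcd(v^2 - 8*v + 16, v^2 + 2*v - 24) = v - 4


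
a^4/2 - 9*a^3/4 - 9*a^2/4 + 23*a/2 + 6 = (a/2 + 1)*(a - 4)*(a - 3)*(a + 1/2)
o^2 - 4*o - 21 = (o - 7)*(o + 3)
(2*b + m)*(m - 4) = 2*b*m - 8*b + m^2 - 4*m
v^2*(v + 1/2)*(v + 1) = v^4 + 3*v^3/2 + v^2/2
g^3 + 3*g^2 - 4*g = g*(g - 1)*(g + 4)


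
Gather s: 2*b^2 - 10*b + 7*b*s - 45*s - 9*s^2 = 2*b^2 - 10*b - 9*s^2 + s*(7*b - 45)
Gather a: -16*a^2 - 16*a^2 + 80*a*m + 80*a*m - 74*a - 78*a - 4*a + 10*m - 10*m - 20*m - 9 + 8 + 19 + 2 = -32*a^2 + a*(160*m - 156) - 20*m + 20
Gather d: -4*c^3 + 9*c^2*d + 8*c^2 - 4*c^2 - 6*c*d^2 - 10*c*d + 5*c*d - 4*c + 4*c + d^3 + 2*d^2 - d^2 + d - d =-4*c^3 + 4*c^2 + d^3 + d^2*(1 - 6*c) + d*(9*c^2 - 5*c)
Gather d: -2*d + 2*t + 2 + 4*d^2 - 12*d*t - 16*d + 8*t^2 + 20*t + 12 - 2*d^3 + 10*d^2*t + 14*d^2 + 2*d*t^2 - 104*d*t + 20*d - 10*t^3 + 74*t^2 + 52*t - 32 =-2*d^3 + d^2*(10*t + 18) + d*(2*t^2 - 116*t + 2) - 10*t^3 + 82*t^2 + 74*t - 18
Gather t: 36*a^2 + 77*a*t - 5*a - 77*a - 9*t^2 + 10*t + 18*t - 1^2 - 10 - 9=36*a^2 - 82*a - 9*t^2 + t*(77*a + 28) - 20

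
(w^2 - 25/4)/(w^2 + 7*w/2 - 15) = (w + 5/2)/(w + 6)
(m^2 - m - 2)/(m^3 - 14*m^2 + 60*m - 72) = (m + 1)/(m^2 - 12*m + 36)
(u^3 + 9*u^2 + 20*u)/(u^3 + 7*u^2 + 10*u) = (u + 4)/(u + 2)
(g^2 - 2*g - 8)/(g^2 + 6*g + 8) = (g - 4)/(g + 4)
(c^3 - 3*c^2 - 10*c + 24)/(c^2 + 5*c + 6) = (c^2 - 6*c + 8)/(c + 2)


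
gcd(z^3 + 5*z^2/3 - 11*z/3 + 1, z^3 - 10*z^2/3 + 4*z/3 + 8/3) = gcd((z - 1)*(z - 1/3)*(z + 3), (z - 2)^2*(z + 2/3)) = 1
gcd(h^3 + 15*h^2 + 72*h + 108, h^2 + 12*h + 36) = h^2 + 12*h + 36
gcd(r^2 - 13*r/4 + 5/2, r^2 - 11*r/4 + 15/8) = r - 5/4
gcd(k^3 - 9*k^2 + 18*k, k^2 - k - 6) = k - 3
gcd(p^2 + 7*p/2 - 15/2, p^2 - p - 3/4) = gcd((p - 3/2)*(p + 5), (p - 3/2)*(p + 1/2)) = p - 3/2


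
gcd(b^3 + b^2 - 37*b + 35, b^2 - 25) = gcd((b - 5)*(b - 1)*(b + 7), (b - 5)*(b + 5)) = b - 5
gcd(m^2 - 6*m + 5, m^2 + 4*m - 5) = m - 1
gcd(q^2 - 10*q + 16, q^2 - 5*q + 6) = q - 2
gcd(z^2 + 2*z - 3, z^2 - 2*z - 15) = z + 3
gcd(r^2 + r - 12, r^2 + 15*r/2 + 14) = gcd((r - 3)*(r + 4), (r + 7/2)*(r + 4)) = r + 4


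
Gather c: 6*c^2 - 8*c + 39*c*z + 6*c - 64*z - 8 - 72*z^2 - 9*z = 6*c^2 + c*(39*z - 2) - 72*z^2 - 73*z - 8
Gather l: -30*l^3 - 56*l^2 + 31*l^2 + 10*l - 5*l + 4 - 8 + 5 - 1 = -30*l^3 - 25*l^2 + 5*l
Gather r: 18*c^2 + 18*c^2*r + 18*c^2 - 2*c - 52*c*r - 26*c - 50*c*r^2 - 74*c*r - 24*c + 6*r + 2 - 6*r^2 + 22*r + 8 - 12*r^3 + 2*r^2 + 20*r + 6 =36*c^2 - 52*c - 12*r^3 + r^2*(-50*c - 4) + r*(18*c^2 - 126*c + 48) + 16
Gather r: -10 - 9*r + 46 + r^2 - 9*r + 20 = r^2 - 18*r + 56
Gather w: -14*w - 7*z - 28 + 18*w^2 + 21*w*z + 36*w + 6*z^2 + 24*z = 18*w^2 + w*(21*z + 22) + 6*z^2 + 17*z - 28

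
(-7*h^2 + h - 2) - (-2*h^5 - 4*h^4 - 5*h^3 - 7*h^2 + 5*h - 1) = 2*h^5 + 4*h^4 + 5*h^3 - 4*h - 1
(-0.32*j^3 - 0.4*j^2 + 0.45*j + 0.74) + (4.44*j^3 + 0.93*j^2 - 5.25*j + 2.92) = 4.12*j^3 + 0.53*j^2 - 4.8*j + 3.66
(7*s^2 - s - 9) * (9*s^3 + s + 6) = 63*s^5 - 9*s^4 - 74*s^3 + 41*s^2 - 15*s - 54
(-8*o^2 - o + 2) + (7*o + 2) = -8*o^2 + 6*o + 4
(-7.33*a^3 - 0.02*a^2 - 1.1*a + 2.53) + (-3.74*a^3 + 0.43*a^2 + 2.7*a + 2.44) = -11.07*a^3 + 0.41*a^2 + 1.6*a + 4.97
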